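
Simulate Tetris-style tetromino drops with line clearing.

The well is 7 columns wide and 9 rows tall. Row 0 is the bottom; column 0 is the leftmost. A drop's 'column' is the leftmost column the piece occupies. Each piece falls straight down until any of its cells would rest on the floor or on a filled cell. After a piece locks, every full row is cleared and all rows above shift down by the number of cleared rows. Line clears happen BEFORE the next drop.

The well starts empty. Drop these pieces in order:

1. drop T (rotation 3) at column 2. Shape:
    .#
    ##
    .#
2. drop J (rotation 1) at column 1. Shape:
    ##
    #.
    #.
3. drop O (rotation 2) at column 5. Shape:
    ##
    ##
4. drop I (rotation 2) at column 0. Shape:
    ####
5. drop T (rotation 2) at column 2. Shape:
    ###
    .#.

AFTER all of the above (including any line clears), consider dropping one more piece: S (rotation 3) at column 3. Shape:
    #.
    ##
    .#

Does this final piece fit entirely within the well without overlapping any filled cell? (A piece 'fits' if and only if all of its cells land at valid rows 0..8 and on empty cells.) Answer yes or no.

Answer: yes

Derivation:
Drop 1: T rot3 at col 2 lands with bottom-row=0; cleared 0 line(s) (total 0); column heights now [0 0 2 3 0 0 0], max=3
Drop 2: J rot1 at col 1 lands with bottom-row=0; cleared 0 line(s) (total 0); column heights now [0 3 3 3 0 0 0], max=3
Drop 3: O rot2 at col 5 lands with bottom-row=0; cleared 0 line(s) (total 0); column heights now [0 3 3 3 0 2 2], max=3
Drop 4: I rot2 at col 0 lands with bottom-row=3; cleared 0 line(s) (total 0); column heights now [4 4 4 4 0 2 2], max=4
Drop 5: T rot2 at col 2 lands with bottom-row=4; cleared 0 line(s) (total 0); column heights now [4 4 6 6 6 2 2], max=6
Test piece S rot3 at col 3 (width 2): heights before test = [4 4 6 6 6 2 2]; fits = True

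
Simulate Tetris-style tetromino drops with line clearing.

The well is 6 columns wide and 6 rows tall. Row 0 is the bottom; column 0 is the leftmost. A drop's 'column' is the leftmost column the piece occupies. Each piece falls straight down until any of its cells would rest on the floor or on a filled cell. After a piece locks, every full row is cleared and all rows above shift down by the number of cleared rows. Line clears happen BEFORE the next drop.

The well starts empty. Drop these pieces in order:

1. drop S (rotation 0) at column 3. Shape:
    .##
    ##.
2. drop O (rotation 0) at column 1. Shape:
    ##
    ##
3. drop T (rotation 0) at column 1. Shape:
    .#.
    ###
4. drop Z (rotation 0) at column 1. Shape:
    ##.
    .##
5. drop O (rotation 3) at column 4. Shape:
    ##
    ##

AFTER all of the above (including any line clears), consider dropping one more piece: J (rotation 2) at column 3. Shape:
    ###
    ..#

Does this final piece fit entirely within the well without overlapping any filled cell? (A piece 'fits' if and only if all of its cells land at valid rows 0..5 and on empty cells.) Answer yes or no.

Drop 1: S rot0 at col 3 lands with bottom-row=0; cleared 0 line(s) (total 0); column heights now [0 0 0 1 2 2], max=2
Drop 2: O rot0 at col 1 lands with bottom-row=0; cleared 0 line(s) (total 0); column heights now [0 2 2 1 2 2], max=2
Drop 3: T rot0 at col 1 lands with bottom-row=2; cleared 0 line(s) (total 0); column heights now [0 3 4 3 2 2], max=4
Drop 4: Z rot0 at col 1 lands with bottom-row=4; cleared 0 line(s) (total 0); column heights now [0 6 6 5 2 2], max=6
Drop 5: O rot3 at col 4 lands with bottom-row=2; cleared 0 line(s) (total 0); column heights now [0 6 6 5 4 4], max=6
Test piece J rot2 at col 3 (width 3): heights before test = [0 6 6 5 4 4]; fits = True

Answer: yes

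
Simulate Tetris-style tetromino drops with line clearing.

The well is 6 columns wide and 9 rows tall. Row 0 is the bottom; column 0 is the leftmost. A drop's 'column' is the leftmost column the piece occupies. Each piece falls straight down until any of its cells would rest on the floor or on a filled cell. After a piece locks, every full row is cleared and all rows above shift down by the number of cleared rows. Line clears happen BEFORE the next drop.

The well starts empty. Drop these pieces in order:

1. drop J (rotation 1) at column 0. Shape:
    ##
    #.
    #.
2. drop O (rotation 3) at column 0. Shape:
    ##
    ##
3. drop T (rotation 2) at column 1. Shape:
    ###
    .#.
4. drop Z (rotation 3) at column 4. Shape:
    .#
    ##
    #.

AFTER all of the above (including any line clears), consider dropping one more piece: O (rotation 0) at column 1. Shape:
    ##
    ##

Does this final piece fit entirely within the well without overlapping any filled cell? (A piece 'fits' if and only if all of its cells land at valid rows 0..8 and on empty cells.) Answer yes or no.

Drop 1: J rot1 at col 0 lands with bottom-row=0; cleared 0 line(s) (total 0); column heights now [3 3 0 0 0 0], max=3
Drop 2: O rot3 at col 0 lands with bottom-row=3; cleared 0 line(s) (total 0); column heights now [5 5 0 0 0 0], max=5
Drop 3: T rot2 at col 1 lands with bottom-row=4; cleared 0 line(s) (total 0); column heights now [5 6 6 6 0 0], max=6
Drop 4: Z rot3 at col 4 lands with bottom-row=0; cleared 0 line(s) (total 0); column heights now [5 6 6 6 2 3], max=6
Test piece O rot0 at col 1 (width 2): heights before test = [5 6 6 6 2 3]; fits = True

Answer: yes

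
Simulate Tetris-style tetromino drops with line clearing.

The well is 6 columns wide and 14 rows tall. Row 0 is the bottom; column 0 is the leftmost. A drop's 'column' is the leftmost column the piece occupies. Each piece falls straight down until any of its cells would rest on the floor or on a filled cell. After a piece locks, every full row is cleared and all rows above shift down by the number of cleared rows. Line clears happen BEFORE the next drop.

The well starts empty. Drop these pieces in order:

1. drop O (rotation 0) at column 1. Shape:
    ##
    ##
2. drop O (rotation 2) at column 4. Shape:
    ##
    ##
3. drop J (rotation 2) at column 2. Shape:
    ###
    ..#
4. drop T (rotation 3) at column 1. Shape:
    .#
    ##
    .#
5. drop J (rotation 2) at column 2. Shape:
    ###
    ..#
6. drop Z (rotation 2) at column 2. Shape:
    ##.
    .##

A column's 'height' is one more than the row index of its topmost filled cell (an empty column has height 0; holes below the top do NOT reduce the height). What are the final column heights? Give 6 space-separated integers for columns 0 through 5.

Drop 1: O rot0 at col 1 lands with bottom-row=0; cleared 0 line(s) (total 0); column heights now [0 2 2 0 0 0], max=2
Drop 2: O rot2 at col 4 lands with bottom-row=0; cleared 0 line(s) (total 0); column heights now [0 2 2 0 2 2], max=2
Drop 3: J rot2 at col 2 lands with bottom-row=2; cleared 0 line(s) (total 0); column heights now [0 2 4 4 4 2], max=4
Drop 4: T rot3 at col 1 lands with bottom-row=4; cleared 0 line(s) (total 0); column heights now [0 6 7 4 4 2], max=7
Drop 5: J rot2 at col 2 lands with bottom-row=6; cleared 0 line(s) (total 0); column heights now [0 6 8 8 8 2], max=8
Drop 6: Z rot2 at col 2 lands with bottom-row=8; cleared 0 line(s) (total 0); column heights now [0 6 10 10 9 2], max=10

Answer: 0 6 10 10 9 2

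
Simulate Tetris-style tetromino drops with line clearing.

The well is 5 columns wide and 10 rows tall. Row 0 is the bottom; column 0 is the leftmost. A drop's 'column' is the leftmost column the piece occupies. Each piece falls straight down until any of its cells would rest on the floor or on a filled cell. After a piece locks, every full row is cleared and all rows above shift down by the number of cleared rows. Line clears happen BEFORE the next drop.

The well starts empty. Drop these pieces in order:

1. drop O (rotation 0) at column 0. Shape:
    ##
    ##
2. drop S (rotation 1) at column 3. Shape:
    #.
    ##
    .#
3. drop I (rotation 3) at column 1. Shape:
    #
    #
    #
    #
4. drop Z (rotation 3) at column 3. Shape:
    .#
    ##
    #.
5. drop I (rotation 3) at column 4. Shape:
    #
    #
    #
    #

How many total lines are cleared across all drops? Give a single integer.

Answer: 0

Derivation:
Drop 1: O rot0 at col 0 lands with bottom-row=0; cleared 0 line(s) (total 0); column heights now [2 2 0 0 0], max=2
Drop 2: S rot1 at col 3 lands with bottom-row=0; cleared 0 line(s) (total 0); column heights now [2 2 0 3 2], max=3
Drop 3: I rot3 at col 1 lands with bottom-row=2; cleared 0 line(s) (total 0); column heights now [2 6 0 3 2], max=6
Drop 4: Z rot3 at col 3 lands with bottom-row=3; cleared 0 line(s) (total 0); column heights now [2 6 0 5 6], max=6
Drop 5: I rot3 at col 4 lands with bottom-row=6; cleared 0 line(s) (total 0); column heights now [2 6 0 5 10], max=10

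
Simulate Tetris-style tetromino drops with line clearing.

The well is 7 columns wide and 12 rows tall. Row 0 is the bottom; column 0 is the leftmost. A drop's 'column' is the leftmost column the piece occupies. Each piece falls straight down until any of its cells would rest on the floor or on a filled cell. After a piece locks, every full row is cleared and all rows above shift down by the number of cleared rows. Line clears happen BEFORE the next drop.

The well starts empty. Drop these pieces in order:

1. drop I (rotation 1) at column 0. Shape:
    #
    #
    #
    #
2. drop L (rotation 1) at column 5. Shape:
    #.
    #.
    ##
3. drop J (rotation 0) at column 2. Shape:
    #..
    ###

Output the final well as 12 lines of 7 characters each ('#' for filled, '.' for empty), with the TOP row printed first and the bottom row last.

Answer: .......
.......
.......
.......
.......
.......
.......
.......
#......
#....#.
#.#..#.
#.#####

Derivation:
Drop 1: I rot1 at col 0 lands with bottom-row=0; cleared 0 line(s) (total 0); column heights now [4 0 0 0 0 0 0], max=4
Drop 2: L rot1 at col 5 lands with bottom-row=0; cleared 0 line(s) (total 0); column heights now [4 0 0 0 0 3 1], max=4
Drop 3: J rot0 at col 2 lands with bottom-row=0; cleared 0 line(s) (total 0); column heights now [4 0 2 1 1 3 1], max=4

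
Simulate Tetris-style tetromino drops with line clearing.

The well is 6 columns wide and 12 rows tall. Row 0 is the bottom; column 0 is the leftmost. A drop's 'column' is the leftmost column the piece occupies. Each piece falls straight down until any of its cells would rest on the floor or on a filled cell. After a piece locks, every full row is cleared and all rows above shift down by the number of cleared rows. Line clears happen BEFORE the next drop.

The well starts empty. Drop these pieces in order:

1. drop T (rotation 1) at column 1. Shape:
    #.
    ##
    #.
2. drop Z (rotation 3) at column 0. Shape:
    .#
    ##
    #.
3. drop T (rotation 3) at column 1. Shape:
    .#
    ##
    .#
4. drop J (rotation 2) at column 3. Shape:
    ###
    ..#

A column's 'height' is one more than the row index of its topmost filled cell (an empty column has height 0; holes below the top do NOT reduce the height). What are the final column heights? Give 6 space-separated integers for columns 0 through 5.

Drop 1: T rot1 at col 1 lands with bottom-row=0; cleared 0 line(s) (total 0); column heights now [0 3 2 0 0 0], max=3
Drop 2: Z rot3 at col 0 lands with bottom-row=2; cleared 0 line(s) (total 0); column heights now [4 5 2 0 0 0], max=5
Drop 3: T rot3 at col 1 lands with bottom-row=4; cleared 0 line(s) (total 0); column heights now [4 6 7 0 0 0], max=7
Drop 4: J rot2 at col 3 lands with bottom-row=0; cleared 0 line(s) (total 0); column heights now [4 6 7 2 2 2], max=7

Answer: 4 6 7 2 2 2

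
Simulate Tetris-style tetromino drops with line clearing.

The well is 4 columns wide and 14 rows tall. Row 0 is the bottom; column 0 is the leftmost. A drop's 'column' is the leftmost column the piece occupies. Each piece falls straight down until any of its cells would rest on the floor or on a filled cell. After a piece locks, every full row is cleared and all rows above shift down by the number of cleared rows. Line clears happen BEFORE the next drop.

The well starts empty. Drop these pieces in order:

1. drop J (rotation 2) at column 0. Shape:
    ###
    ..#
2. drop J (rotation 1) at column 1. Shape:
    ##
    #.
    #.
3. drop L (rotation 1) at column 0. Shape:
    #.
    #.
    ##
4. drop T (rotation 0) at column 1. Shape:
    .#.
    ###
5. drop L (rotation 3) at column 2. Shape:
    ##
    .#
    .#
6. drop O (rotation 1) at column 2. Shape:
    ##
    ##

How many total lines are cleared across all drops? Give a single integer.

Drop 1: J rot2 at col 0 lands with bottom-row=0; cleared 0 line(s) (total 0); column heights now [2 2 2 0], max=2
Drop 2: J rot1 at col 1 lands with bottom-row=2; cleared 0 line(s) (total 0); column heights now [2 5 5 0], max=5
Drop 3: L rot1 at col 0 lands with bottom-row=5; cleared 0 line(s) (total 0); column heights now [8 6 5 0], max=8
Drop 4: T rot0 at col 1 lands with bottom-row=6; cleared 1 line(s) (total 1); column heights now [7 6 7 0], max=7
Drop 5: L rot3 at col 2 lands with bottom-row=5; cleared 0 line(s) (total 1); column heights now [7 6 8 8], max=8
Drop 6: O rot1 at col 2 lands with bottom-row=8; cleared 0 line(s) (total 1); column heights now [7 6 10 10], max=10

Answer: 1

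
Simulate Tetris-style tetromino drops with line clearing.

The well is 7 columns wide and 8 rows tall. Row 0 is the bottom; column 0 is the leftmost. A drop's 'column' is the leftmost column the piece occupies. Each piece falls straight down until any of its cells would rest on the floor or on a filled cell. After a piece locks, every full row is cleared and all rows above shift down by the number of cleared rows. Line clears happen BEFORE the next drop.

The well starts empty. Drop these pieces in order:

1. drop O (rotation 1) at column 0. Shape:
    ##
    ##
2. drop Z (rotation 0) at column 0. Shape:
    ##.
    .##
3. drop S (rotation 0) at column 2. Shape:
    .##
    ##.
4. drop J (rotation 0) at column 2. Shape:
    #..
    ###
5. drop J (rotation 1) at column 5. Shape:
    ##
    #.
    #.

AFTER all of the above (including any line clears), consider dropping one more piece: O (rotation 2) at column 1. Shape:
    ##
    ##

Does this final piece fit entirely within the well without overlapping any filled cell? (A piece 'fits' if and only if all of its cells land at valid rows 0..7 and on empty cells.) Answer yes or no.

Drop 1: O rot1 at col 0 lands with bottom-row=0; cleared 0 line(s) (total 0); column heights now [2 2 0 0 0 0 0], max=2
Drop 2: Z rot0 at col 0 lands with bottom-row=2; cleared 0 line(s) (total 0); column heights now [4 4 3 0 0 0 0], max=4
Drop 3: S rot0 at col 2 lands with bottom-row=3; cleared 0 line(s) (total 0); column heights now [4 4 4 5 5 0 0], max=5
Drop 4: J rot0 at col 2 lands with bottom-row=5; cleared 0 line(s) (total 0); column heights now [4 4 7 6 6 0 0], max=7
Drop 5: J rot1 at col 5 lands with bottom-row=0; cleared 0 line(s) (total 0); column heights now [4 4 7 6 6 3 3], max=7
Test piece O rot2 at col 1 (width 2): heights before test = [4 4 7 6 6 3 3]; fits = False

Answer: no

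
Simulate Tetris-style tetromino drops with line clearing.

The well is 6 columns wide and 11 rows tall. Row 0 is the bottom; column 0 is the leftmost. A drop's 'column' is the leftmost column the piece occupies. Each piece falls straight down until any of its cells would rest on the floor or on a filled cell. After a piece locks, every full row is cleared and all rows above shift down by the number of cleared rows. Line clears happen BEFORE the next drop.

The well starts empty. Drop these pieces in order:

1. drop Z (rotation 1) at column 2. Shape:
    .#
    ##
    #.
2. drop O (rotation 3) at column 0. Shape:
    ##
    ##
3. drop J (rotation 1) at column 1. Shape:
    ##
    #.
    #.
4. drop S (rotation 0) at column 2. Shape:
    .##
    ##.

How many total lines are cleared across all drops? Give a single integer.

Drop 1: Z rot1 at col 2 lands with bottom-row=0; cleared 0 line(s) (total 0); column heights now [0 0 2 3 0 0], max=3
Drop 2: O rot3 at col 0 lands with bottom-row=0; cleared 0 line(s) (total 0); column heights now [2 2 2 3 0 0], max=3
Drop 3: J rot1 at col 1 lands with bottom-row=2; cleared 0 line(s) (total 0); column heights now [2 5 5 3 0 0], max=5
Drop 4: S rot0 at col 2 lands with bottom-row=5; cleared 0 line(s) (total 0); column heights now [2 5 6 7 7 0], max=7

Answer: 0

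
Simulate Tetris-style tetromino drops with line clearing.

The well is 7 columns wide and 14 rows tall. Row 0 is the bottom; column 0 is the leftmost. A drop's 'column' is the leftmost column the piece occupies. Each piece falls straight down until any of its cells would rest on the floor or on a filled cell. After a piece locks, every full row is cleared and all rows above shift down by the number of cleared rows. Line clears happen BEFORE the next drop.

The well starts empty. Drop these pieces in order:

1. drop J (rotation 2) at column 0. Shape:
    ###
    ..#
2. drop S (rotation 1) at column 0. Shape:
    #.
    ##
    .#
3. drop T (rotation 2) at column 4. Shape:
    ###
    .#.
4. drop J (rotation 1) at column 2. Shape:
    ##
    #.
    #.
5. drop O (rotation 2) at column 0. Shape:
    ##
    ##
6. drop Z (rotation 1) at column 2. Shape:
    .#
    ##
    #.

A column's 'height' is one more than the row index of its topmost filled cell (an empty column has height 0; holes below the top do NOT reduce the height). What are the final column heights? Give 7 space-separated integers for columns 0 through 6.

Drop 1: J rot2 at col 0 lands with bottom-row=0; cleared 0 line(s) (total 0); column heights now [2 2 2 0 0 0 0], max=2
Drop 2: S rot1 at col 0 lands with bottom-row=2; cleared 0 line(s) (total 0); column heights now [5 4 2 0 0 0 0], max=5
Drop 3: T rot2 at col 4 lands with bottom-row=0; cleared 0 line(s) (total 0); column heights now [5 4 2 0 2 2 2], max=5
Drop 4: J rot1 at col 2 lands with bottom-row=2; cleared 0 line(s) (total 0); column heights now [5 4 5 5 2 2 2], max=5
Drop 5: O rot2 at col 0 lands with bottom-row=5; cleared 0 line(s) (total 0); column heights now [7 7 5 5 2 2 2], max=7
Drop 6: Z rot1 at col 2 lands with bottom-row=5; cleared 0 line(s) (total 0); column heights now [7 7 7 8 2 2 2], max=8

Answer: 7 7 7 8 2 2 2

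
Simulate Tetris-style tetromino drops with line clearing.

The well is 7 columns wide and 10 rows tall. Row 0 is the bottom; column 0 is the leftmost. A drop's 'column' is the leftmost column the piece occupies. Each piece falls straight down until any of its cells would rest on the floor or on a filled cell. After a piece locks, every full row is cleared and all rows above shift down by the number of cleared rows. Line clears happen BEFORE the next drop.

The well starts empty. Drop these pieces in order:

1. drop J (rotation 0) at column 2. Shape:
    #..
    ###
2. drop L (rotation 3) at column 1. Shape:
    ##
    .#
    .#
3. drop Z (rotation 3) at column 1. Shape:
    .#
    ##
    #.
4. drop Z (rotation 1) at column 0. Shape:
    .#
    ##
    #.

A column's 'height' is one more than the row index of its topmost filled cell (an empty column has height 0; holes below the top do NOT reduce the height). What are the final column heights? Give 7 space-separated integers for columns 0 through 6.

Answer: 8 9 8 1 1 0 0

Derivation:
Drop 1: J rot0 at col 2 lands with bottom-row=0; cleared 0 line(s) (total 0); column heights now [0 0 2 1 1 0 0], max=2
Drop 2: L rot3 at col 1 lands with bottom-row=2; cleared 0 line(s) (total 0); column heights now [0 5 5 1 1 0 0], max=5
Drop 3: Z rot3 at col 1 lands with bottom-row=5; cleared 0 line(s) (total 0); column heights now [0 7 8 1 1 0 0], max=8
Drop 4: Z rot1 at col 0 lands with bottom-row=6; cleared 0 line(s) (total 0); column heights now [8 9 8 1 1 0 0], max=9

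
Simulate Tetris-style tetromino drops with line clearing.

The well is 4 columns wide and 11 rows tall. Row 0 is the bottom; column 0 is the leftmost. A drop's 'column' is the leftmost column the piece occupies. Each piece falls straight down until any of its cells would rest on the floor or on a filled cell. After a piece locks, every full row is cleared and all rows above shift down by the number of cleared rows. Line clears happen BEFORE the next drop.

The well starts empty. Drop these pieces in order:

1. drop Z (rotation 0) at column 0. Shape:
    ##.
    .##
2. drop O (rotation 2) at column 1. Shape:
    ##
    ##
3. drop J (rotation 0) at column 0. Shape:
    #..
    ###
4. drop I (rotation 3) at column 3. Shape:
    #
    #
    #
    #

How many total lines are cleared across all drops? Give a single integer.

Answer: 0

Derivation:
Drop 1: Z rot0 at col 0 lands with bottom-row=0; cleared 0 line(s) (total 0); column heights now [2 2 1 0], max=2
Drop 2: O rot2 at col 1 lands with bottom-row=2; cleared 0 line(s) (total 0); column heights now [2 4 4 0], max=4
Drop 3: J rot0 at col 0 lands with bottom-row=4; cleared 0 line(s) (total 0); column heights now [6 5 5 0], max=6
Drop 4: I rot3 at col 3 lands with bottom-row=0; cleared 0 line(s) (total 0); column heights now [6 5 5 4], max=6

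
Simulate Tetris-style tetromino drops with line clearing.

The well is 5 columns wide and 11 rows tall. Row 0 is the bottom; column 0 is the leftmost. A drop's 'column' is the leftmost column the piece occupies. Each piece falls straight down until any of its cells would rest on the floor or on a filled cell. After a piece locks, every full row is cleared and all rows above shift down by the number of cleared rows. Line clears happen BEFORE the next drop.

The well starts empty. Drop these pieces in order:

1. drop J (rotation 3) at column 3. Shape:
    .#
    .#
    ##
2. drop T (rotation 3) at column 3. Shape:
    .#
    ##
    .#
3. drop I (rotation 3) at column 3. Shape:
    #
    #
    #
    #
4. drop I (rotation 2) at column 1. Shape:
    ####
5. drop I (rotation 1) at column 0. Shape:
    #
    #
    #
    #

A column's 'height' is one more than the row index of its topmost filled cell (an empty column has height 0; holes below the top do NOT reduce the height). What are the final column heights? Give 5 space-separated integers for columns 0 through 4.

Drop 1: J rot3 at col 3 lands with bottom-row=0; cleared 0 line(s) (total 0); column heights now [0 0 0 1 3], max=3
Drop 2: T rot3 at col 3 lands with bottom-row=3; cleared 0 line(s) (total 0); column heights now [0 0 0 5 6], max=6
Drop 3: I rot3 at col 3 lands with bottom-row=5; cleared 0 line(s) (total 0); column heights now [0 0 0 9 6], max=9
Drop 4: I rot2 at col 1 lands with bottom-row=9; cleared 0 line(s) (total 0); column heights now [0 10 10 10 10], max=10
Drop 5: I rot1 at col 0 lands with bottom-row=0; cleared 0 line(s) (total 0); column heights now [4 10 10 10 10], max=10

Answer: 4 10 10 10 10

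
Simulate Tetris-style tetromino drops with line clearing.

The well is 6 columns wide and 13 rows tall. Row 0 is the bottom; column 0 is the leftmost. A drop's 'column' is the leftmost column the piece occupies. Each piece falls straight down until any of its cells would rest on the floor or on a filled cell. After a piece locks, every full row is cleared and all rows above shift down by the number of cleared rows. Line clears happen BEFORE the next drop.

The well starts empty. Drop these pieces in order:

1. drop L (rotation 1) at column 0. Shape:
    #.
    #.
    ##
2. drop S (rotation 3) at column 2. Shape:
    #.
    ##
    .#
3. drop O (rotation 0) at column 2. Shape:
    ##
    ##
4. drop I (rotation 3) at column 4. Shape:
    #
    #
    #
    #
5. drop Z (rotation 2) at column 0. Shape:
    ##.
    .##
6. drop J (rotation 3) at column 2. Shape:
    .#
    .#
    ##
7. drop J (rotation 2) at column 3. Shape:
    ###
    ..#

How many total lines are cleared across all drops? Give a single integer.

Answer: 0

Derivation:
Drop 1: L rot1 at col 0 lands with bottom-row=0; cleared 0 line(s) (total 0); column heights now [3 1 0 0 0 0], max=3
Drop 2: S rot3 at col 2 lands with bottom-row=0; cleared 0 line(s) (total 0); column heights now [3 1 3 2 0 0], max=3
Drop 3: O rot0 at col 2 lands with bottom-row=3; cleared 0 line(s) (total 0); column heights now [3 1 5 5 0 0], max=5
Drop 4: I rot3 at col 4 lands with bottom-row=0; cleared 0 line(s) (total 0); column heights now [3 1 5 5 4 0], max=5
Drop 5: Z rot2 at col 0 lands with bottom-row=5; cleared 0 line(s) (total 0); column heights now [7 7 6 5 4 0], max=7
Drop 6: J rot3 at col 2 lands with bottom-row=6; cleared 0 line(s) (total 0); column heights now [7 7 7 9 4 0], max=9
Drop 7: J rot2 at col 3 lands with bottom-row=8; cleared 0 line(s) (total 0); column heights now [7 7 7 10 10 10], max=10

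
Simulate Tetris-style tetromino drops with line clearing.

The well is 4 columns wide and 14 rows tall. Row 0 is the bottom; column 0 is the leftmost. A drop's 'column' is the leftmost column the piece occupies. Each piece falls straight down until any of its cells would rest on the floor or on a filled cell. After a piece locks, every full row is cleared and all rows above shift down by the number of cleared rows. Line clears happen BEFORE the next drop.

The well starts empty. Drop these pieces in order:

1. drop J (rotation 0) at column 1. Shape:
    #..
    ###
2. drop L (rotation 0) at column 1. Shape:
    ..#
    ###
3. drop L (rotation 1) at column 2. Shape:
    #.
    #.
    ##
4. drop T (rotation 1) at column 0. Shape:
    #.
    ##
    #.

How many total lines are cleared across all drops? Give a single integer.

Answer: 1

Derivation:
Drop 1: J rot0 at col 1 lands with bottom-row=0; cleared 0 line(s) (total 0); column heights now [0 2 1 1], max=2
Drop 2: L rot0 at col 1 lands with bottom-row=2; cleared 0 line(s) (total 0); column heights now [0 3 3 4], max=4
Drop 3: L rot1 at col 2 lands with bottom-row=4; cleared 0 line(s) (total 0); column heights now [0 3 7 5], max=7
Drop 4: T rot1 at col 0 lands with bottom-row=2; cleared 1 line(s) (total 1); column heights now [4 3 6 4], max=6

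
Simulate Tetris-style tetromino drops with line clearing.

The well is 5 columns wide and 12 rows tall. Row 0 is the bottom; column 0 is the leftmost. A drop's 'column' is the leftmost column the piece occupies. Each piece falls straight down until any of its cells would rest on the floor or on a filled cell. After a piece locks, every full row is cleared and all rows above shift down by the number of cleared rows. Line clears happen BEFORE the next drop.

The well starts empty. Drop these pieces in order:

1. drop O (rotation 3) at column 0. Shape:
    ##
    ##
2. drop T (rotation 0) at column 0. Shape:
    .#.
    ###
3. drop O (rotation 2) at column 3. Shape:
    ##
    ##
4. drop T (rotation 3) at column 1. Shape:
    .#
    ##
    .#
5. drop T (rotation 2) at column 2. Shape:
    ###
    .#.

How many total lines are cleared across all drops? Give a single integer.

Answer: 0

Derivation:
Drop 1: O rot3 at col 0 lands with bottom-row=0; cleared 0 line(s) (total 0); column heights now [2 2 0 0 0], max=2
Drop 2: T rot0 at col 0 lands with bottom-row=2; cleared 0 line(s) (total 0); column heights now [3 4 3 0 0], max=4
Drop 3: O rot2 at col 3 lands with bottom-row=0; cleared 0 line(s) (total 0); column heights now [3 4 3 2 2], max=4
Drop 4: T rot3 at col 1 lands with bottom-row=3; cleared 0 line(s) (total 0); column heights now [3 5 6 2 2], max=6
Drop 5: T rot2 at col 2 lands with bottom-row=5; cleared 0 line(s) (total 0); column heights now [3 5 7 7 7], max=7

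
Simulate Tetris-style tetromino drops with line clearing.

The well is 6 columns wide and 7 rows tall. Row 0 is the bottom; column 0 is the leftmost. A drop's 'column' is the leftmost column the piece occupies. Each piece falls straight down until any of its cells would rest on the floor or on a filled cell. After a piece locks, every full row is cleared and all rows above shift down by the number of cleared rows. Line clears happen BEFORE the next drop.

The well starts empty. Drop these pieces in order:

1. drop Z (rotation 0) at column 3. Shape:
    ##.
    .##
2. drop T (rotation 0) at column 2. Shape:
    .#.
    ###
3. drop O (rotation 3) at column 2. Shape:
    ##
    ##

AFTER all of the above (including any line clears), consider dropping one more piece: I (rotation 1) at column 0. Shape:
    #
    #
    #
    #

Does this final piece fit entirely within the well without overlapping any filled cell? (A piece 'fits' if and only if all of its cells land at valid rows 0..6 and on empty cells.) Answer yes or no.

Answer: yes

Derivation:
Drop 1: Z rot0 at col 3 lands with bottom-row=0; cleared 0 line(s) (total 0); column heights now [0 0 0 2 2 1], max=2
Drop 2: T rot0 at col 2 lands with bottom-row=2; cleared 0 line(s) (total 0); column heights now [0 0 3 4 3 1], max=4
Drop 3: O rot3 at col 2 lands with bottom-row=4; cleared 0 line(s) (total 0); column heights now [0 0 6 6 3 1], max=6
Test piece I rot1 at col 0 (width 1): heights before test = [0 0 6 6 3 1]; fits = True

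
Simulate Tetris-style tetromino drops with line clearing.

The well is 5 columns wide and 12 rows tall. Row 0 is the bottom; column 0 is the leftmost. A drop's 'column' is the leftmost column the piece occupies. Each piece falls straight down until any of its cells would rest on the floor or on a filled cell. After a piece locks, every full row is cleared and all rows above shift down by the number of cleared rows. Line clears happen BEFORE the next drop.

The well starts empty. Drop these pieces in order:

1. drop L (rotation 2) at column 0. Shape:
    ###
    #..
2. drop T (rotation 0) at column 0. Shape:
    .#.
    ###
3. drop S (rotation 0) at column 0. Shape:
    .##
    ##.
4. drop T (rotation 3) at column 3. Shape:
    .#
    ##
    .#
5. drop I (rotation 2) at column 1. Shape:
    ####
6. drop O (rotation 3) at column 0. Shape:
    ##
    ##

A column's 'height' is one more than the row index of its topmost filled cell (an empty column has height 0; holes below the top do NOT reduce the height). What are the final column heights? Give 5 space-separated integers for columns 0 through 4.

Answer: 8 8 6 6 6

Derivation:
Drop 1: L rot2 at col 0 lands with bottom-row=0; cleared 0 line(s) (total 0); column heights now [2 2 2 0 0], max=2
Drop 2: T rot0 at col 0 lands with bottom-row=2; cleared 0 line(s) (total 0); column heights now [3 4 3 0 0], max=4
Drop 3: S rot0 at col 0 lands with bottom-row=4; cleared 0 line(s) (total 0); column heights now [5 6 6 0 0], max=6
Drop 4: T rot3 at col 3 lands with bottom-row=0; cleared 1 line(s) (total 1); column heights now [4 5 5 0 2], max=5
Drop 5: I rot2 at col 1 lands with bottom-row=5; cleared 0 line(s) (total 1); column heights now [4 6 6 6 6], max=6
Drop 6: O rot3 at col 0 lands with bottom-row=6; cleared 0 line(s) (total 1); column heights now [8 8 6 6 6], max=8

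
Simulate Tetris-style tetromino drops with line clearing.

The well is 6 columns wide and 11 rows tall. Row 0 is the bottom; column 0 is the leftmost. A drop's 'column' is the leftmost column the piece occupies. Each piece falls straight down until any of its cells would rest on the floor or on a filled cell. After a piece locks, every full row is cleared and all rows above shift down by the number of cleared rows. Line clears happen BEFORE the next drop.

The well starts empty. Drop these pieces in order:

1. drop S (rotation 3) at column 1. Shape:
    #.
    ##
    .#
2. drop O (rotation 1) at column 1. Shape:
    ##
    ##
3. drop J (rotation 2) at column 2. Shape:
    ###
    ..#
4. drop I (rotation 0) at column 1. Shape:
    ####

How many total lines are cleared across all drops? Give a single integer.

Drop 1: S rot3 at col 1 lands with bottom-row=0; cleared 0 line(s) (total 0); column heights now [0 3 2 0 0 0], max=3
Drop 2: O rot1 at col 1 lands with bottom-row=3; cleared 0 line(s) (total 0); column heights now [0 5 5 0 0 0], max=5
Drop 3: J rot2 at col 2 lands with bottom-row=4; cleared 0 line(s) (total 0); column heights now [0 5 6 6 6 0], max=6
Drop 4: I rot0 at col 1 lands with bottom-row=6; cleared 0 line(s) (total 0); column heights now [0 7 7 7 7 0], max=7

Answer: 0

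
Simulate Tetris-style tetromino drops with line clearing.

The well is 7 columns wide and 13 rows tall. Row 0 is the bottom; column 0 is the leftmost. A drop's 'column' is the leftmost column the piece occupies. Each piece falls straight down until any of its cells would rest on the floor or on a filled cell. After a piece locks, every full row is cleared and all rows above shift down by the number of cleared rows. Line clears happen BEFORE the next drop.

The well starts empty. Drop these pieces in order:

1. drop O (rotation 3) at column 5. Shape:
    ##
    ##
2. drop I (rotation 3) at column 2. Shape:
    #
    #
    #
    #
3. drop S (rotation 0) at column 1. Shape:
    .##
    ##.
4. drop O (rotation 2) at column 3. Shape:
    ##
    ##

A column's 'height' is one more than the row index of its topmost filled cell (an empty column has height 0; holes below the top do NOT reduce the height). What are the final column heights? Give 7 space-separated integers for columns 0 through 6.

Drop 1: O rot3 at col 5 lands with bottom-row=0; cleared 0 line(s) (total 0); column heights now [0 0 0 0 0 2 2], max=2
Drop 2: I rot3 at col 2 lands with bottom-row=0; cleared 0 line(s) (total 0); column heights now [0 0 4 0 0 2 2], max=4
Drop 3: S rot0 at col 1 lands with bottom-row=4; cleared 0 line(s) (total 0); column heights now [0 5 6 6 0 2 2], max=6
Drop 4: O rot2 at col 3 lands with bottom-row=6; cleared 0 line(s) (total 0); column heights now [0 5 6 8 8 2 2], max=8

Answer: 0 5 6 8 8 2 2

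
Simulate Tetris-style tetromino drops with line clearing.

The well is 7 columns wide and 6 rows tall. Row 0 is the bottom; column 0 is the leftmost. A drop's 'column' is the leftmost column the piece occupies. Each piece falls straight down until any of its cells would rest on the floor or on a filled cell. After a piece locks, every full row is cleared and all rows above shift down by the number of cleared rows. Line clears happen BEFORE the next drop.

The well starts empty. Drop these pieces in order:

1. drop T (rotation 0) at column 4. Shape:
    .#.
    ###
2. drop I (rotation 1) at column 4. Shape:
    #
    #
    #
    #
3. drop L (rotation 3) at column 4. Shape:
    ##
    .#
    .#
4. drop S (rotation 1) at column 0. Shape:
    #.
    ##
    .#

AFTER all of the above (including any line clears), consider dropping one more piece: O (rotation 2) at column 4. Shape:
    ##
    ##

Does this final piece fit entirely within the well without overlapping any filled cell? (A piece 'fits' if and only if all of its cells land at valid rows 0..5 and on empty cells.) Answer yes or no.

Answer: no

Derivation:
Drop 1: T rot0 at col 4 lands with bottom-row=0; cleared 0 line(s) (total 0); column heights now [0 0 0 0 1 2 1], max=2
Drop 2: I rot1 at col 4 lands with bottom-row=1; cleared 0 line(s) (total 0); column heights now [0 0 0 0 5 2 1], max=5
Drop 3: L rot3 at col 4 lands with bottom-row=3; cleared 0 line(s) (total 0); column heights now [0 0 0 0 6 6 1], max=6
Drop 4: S rot1 at col 0 lands with bottom-row=0; cleared 0 line(s) (total 0); column heights now [3 2 0 0 6 6 1], max=6
Test piece O rot2 at col 4 (width 2): heights before test = [3 2 0 0 6 6 1]; fits = False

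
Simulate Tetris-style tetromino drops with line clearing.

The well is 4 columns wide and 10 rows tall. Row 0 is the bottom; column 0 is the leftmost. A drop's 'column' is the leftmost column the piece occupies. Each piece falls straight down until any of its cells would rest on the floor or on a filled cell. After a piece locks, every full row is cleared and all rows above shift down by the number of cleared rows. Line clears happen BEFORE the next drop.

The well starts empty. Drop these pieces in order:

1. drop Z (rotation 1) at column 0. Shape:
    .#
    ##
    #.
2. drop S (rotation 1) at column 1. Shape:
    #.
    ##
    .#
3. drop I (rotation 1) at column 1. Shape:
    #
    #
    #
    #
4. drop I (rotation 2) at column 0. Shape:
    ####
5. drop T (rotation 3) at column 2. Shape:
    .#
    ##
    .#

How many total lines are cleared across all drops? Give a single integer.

Answer: 1

Derivation:
Drop 1: Z rot1 at col 0 lands with bottom-row=0; cleared 0 line(s) (total 0); column heights now [2 3 0 0], max=3
Drop 2: S rot1 at col 1 lands with bottom-row=2; cleared 0 line(s) (total 0); column heights now [2 5 4 0], max=5
Drop 3: I rot1 at col 1 lands with bottom-row=5; cleared 0 line(s) (total 0); column heights now [2 9 4 0], max=9
Drop 4: I rot2 at col 0 lands with bottom-row=9; cleared 1 line(s) (total 1); column heights now [2 9 4 0], max=9
Drop 5: T rot3 at col 2 lands with bottom-row=3; cleared 0 line(s) (total 1); column heights now [2 9 5 6], max=9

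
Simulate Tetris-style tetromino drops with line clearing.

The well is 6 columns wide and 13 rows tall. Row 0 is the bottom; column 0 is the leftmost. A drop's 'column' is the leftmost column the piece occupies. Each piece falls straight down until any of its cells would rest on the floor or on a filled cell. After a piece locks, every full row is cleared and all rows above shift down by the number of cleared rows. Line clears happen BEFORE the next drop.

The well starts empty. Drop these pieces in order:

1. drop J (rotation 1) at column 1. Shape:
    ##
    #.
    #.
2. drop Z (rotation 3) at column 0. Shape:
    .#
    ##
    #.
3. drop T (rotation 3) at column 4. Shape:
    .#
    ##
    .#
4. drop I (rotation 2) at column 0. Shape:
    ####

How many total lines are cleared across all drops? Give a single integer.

Answer: 0

Derivation:
Drop 1: J rot1 at col 1 lands with bottom-row=0; cleared 0 line(s) (total 0); column heights now [0 3 3 0 0 0], max=3
Drop 2: Z rot3 at col 0 lands with bottom-row=2; cleared 0 line(s) (total 0); column heights now [4 5 3 0 0 0], max=5
Drop 3: T rot3 at col 4 lands with bottom-row=0; cleared 0 line(s) (total 0); column heights now [4 5 3 0 2 3], max=5
Drop 4: I rot2 at col 0 lands with bottom-row=5; cleared 0 line(s) (total 0); column heights now [6 6 6 6 2 3], max=6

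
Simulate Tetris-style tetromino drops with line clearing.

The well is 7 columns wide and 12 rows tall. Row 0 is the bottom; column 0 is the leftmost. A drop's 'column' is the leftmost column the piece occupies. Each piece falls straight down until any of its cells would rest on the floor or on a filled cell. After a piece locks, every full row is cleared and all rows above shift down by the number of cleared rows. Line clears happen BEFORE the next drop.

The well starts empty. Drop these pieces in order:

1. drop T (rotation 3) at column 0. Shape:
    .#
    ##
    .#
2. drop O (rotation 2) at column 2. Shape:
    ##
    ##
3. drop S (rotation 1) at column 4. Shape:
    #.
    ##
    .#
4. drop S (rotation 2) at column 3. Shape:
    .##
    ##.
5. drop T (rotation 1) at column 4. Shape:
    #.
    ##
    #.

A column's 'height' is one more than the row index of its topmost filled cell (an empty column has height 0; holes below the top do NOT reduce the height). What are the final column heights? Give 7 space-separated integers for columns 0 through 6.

Answer: 2 3 2 4 8 7 0

Derivation:
Drop 1: T rot3 at col 0 lands with bottom-row=0; cleared 0 line(s) (total 0); column heights now [2 3 0 0 0 0 0], max=3
Drop 2: O rot2 at col 2 lands with bottom-row=0; cleared 0 line(s) (total 0); column heights now [2 3 2 2 0 0 0], max=3
Drop 3: S rot1 at col 4 lands with bottom-row=0; cleared 0 line(s) (total 0); column heights now [2 3 2 2 3 2 0], max=3
Drop 4: S rot2 at col 3 lands with bottom-row=3; cleared 0 line(s) (total 0); column heights now [2 3 2 4 5 5 0], max=5
Drop 5: T rot1 at col 4 lands with bottom-row=5; cleared 0 line(s) (total 0); column heights now [2 3 2 4 8 7 0], max=8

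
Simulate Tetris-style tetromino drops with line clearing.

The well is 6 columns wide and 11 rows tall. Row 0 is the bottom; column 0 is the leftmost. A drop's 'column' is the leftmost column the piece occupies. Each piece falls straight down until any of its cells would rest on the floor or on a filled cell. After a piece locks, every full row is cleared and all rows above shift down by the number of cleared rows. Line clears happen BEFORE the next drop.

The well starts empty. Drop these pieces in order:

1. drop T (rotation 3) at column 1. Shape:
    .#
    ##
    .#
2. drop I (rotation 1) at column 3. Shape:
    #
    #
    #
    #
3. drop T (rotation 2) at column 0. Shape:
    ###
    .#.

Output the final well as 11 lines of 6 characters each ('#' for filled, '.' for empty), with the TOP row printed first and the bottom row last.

Drop 1: T rot3 at col 1 lands with bottom-row=0; cleared 0 line(s) (total 0); column heights now [0 2 3 0 0 0], max=3
Drop 2: I rot1 at col 3 lands with bottom-row=0; cleared 0 line(s) (total 0); column heights now [0 2 3 4 0 0], max=4
Drop 3: T rot2 at col 0 lands with bottom-row=2; cleared 0 line(s) (total 0); column heights now [4 4 4 4 0 0], max=4

Answer: ......
......
......
......
......
......
......
####..
.###..
.###..
..##..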